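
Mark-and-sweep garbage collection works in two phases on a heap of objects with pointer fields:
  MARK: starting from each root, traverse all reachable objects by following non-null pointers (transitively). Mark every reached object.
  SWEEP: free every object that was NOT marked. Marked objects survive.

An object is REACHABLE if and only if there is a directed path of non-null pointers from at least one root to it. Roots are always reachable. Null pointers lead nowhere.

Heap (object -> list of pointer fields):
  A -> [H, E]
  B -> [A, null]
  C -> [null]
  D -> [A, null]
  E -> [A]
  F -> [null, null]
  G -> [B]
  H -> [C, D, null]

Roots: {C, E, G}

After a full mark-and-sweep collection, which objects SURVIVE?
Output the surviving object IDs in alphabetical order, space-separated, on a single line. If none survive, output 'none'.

Answer: A B C D E G H

Derivation:
Roots: C E G
Mark C: refs=null, marked=C
Mark E: refs=A, marked=C E
Mark G: refs=B, marked=C E G
Mark A: refs=H E, marked=A C E G
Mark B: refs=A null, marked=A B C E G
Mark H: refs=C D null, marked=A B C E G H
Mark D: refs=A null, marked=A B C D E G H
Unmarked (collected): F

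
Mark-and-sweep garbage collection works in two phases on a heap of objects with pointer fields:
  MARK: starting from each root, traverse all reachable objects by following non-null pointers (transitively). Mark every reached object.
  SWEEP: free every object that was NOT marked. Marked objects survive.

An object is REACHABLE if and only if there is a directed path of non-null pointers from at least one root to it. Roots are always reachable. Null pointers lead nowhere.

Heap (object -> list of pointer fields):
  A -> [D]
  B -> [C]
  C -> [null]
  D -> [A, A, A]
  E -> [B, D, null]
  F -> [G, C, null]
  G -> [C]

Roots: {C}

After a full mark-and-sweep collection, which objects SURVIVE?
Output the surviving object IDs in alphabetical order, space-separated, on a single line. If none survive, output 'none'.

Roots: C
Mark C: refs=null, marked=C
Unmarked (collected): A B D E F G

Answer: C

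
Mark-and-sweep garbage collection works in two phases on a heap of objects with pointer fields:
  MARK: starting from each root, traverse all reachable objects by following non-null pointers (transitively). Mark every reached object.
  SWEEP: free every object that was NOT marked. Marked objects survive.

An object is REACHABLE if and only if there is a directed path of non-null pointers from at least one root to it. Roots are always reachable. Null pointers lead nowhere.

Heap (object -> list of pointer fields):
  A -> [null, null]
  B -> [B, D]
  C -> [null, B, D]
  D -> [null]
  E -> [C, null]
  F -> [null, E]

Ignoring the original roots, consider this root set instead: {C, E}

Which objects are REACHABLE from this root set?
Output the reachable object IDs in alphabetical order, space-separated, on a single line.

Answer: B C D E

Derivation:
Roots: C E
Mark C: refs=null B D, marked=C
Mark E: refs=C null, marked=C E
Mark B: refs=B D, marked=B C E
Mark D: refs=null, marked=B C D E
Unmarked (collected): A F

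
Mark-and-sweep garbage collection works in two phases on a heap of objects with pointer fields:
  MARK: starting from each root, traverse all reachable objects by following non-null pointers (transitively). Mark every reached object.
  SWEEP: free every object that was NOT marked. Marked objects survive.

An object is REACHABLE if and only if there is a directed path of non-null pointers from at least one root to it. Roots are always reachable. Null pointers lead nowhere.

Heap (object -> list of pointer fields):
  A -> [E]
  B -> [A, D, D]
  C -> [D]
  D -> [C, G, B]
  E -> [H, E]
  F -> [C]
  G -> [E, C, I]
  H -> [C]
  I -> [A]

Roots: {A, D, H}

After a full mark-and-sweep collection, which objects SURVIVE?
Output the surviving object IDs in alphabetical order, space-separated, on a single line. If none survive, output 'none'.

Answer: A B C D E G H I

Derivation:
Roots: A D H
Mark A: refs=E, marked=A
Mark D: refs=C G B, marked=A D
Mark H: refs=C, marked=A D H
Mark E: refs=H E, marked=A D E H
Mark C: refs=D, marked=A C D E H
Mark G: refs=E C I, marked=A C D E G H
Mark B: refs=A D D, marked=A B C D E G H
Mark I: refs=A, marked=A B C D E G H I
Unmarked (collected): F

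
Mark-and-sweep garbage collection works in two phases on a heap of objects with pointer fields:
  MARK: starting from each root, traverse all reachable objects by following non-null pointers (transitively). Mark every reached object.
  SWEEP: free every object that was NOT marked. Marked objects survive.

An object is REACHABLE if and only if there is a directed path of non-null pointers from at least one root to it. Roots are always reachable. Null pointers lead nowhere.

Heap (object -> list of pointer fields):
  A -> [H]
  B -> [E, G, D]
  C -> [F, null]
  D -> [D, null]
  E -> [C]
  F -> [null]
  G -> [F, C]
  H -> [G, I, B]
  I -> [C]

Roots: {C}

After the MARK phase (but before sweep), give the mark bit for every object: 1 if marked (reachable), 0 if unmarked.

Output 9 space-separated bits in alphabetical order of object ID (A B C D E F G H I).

Roots: C
Mark C: refs=F null, marked=C
Mark F: refs=null, marked=C F
Unmarked (collected): A B D E G H I

Answer: 0 0 1 0 0 1 0 0 0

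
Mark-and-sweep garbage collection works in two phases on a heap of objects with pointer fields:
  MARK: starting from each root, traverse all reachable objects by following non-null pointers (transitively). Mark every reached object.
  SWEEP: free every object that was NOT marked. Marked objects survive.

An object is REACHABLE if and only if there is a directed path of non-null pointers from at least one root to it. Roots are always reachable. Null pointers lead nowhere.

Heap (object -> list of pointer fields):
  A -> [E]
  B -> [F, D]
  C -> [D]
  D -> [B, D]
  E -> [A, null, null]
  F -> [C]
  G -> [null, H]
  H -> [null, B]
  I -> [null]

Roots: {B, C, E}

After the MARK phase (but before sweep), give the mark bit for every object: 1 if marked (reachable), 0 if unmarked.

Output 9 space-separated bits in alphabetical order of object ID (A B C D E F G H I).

Roots: B C E
Mark B: refs=F D, marked=B
Mark C: refs=D, marked=B C
Mark E: refs=A null null, marked=B C E
Mark F: refs=C, marked=B C E F
Mark D: refs=B D, marked=B C D E F
Mark A: refs=E, marked=A B C D E F
Unmarked (collected): G H I

Answer: 1 1 1 1 1 1 0 0 0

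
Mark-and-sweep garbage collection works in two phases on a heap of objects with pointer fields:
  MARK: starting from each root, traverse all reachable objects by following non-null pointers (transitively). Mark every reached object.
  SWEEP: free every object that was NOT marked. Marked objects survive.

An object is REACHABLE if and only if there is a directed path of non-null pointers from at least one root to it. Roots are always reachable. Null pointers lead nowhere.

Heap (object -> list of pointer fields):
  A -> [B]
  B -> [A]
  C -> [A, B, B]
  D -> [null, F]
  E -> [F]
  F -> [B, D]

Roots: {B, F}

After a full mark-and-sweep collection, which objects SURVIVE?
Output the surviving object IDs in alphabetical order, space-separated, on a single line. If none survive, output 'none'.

Answer: A B D F

Derivation:
Roots: B F
Mark B: refs=A, marked=B
Mark F: refs=B D, marked=B F
Mark A: refs=B, marked=A B F
Mark D: refs=null F, marked=A B D F
Unmarked (collected): C E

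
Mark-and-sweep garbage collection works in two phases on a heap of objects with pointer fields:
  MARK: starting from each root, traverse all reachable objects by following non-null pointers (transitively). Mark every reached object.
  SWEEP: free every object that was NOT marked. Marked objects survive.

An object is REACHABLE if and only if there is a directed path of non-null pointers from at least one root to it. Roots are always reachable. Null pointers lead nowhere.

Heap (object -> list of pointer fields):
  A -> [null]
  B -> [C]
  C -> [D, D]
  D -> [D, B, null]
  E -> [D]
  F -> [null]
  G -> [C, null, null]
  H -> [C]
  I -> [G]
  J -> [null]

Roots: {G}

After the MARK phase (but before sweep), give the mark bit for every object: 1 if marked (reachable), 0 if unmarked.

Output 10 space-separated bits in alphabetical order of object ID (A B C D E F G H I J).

Answer: 0 1 1 1 0 0 1 0 0 0

Derivation:
Roots: G
Mark G: refs=C null null, marked=G
Mark C: refs=D D, marked=C G
Mark D: refs=D B null, marked=C D G
Mark B: refs=C, marked=B C D G
Unmarked (collected): A E F H I J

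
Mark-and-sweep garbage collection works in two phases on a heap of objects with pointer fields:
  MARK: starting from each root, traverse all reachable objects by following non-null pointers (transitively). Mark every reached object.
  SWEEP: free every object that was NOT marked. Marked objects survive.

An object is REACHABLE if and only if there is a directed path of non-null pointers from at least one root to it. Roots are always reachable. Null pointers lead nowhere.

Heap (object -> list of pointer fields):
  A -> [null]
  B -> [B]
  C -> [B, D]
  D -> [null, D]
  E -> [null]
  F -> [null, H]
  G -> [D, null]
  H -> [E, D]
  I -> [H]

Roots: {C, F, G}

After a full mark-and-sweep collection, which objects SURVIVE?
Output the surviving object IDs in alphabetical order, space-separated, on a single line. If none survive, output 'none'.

Roots: C F G
Mark C: refs=B D, marked=C
Mark F: refs=null H, marked=C F
Mark G: refs=D null, marked=C F G
Mark B: refs=B, marked=B C F G
Mark D: refs=null D, marked=B C D F G
Mark H: refs=E D, marked=B C D F G H
Mark E: refs=null, marked=B C D E F G H
Unmarked (collected): A I

Answer: B C D E F G H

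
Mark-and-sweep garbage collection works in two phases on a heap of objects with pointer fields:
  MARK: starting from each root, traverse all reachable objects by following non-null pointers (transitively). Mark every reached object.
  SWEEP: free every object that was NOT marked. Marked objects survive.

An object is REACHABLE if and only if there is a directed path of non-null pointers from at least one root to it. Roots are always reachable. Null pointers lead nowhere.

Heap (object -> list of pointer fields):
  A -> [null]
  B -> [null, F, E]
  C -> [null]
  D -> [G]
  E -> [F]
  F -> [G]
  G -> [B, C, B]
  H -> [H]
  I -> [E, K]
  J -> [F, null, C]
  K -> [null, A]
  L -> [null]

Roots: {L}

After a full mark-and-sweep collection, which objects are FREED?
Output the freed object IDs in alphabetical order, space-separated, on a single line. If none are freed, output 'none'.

Roots: L
Mark L: refs=null, marked=L
Unmarked (collected): A B C D E F G H I J K

Answer: A B C D E F G H I J K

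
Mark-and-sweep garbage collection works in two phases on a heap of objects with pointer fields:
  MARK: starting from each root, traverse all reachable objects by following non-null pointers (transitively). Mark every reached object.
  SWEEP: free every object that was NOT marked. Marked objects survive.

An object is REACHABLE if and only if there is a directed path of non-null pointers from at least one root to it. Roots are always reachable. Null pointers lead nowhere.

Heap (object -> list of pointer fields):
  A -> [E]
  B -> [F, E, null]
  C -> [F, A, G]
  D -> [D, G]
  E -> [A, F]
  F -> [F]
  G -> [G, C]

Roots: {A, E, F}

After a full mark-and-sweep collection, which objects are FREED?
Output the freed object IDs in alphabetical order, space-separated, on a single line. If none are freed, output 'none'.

Roots: A E F
Mark A: refs=E, marked=A
Mark E: refs=A F, marked=A E
Mark F: refs=F, marked=A E F
Unmarked (collected): B C D G

Answer: B C D G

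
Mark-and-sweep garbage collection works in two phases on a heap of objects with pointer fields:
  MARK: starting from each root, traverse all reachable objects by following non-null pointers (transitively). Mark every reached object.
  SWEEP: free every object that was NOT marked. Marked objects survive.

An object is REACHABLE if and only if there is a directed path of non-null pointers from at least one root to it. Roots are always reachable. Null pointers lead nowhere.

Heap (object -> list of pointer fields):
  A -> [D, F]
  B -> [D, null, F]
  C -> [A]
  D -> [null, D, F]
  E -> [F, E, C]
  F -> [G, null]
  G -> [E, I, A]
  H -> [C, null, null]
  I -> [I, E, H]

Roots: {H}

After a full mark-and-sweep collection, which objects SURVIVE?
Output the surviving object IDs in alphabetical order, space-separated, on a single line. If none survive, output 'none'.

Roots: H
Mark H: refs=C null null, marked=H
Mark C: refs=A, marked=C H
Mark A: refs=D F, marked=A C H
Mark D: refs=null D F, marked=A C D H
Mark F: refs=G null, marked=A C D F H
Mark G: refs=E I A, marked=A C D F G H
Mark E: refs=F E C, marked=A C D E F G H
Mark I: refs=I E H, marked=A C D E F G H I
Unmarked (collected): B

Answer: A C D E F G H I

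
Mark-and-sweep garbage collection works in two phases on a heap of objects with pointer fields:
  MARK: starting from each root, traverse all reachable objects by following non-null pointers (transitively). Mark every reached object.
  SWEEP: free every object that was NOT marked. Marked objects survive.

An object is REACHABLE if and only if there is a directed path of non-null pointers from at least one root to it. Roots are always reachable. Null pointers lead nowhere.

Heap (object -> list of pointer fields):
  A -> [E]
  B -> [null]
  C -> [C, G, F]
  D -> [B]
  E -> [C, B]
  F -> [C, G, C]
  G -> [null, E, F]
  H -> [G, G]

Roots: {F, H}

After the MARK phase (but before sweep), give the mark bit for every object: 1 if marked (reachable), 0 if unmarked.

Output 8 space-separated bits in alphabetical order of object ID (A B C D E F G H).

Roots: F H
Mark F: refs=C G C, marked=F
Mark H: refs=G G, marked=F H
Mark C: refs=C G F, marked=C F H
Mark G: refs=null E F, marked=C F G H
Mark E: refs=C B, marked=C E F G H
Mark B: refs=null, marked=B C E F G H
Unmarked (collected): A D

Answer: 0 1 1 0 1 1 1 1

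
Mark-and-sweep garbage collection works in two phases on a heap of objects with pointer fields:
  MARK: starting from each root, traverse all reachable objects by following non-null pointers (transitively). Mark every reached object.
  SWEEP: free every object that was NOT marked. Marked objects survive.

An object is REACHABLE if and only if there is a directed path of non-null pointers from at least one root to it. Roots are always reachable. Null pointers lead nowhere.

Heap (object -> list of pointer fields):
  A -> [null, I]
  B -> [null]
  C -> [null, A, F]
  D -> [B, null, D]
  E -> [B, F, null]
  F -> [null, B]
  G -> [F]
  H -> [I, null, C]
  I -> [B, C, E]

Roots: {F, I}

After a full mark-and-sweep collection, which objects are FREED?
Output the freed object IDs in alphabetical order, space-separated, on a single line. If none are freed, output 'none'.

Roots: F I
Mark F: refs=null B, marked=F
Mark I: refs=B C E, marked=F I
Mark B: refs=null, marked=B F I
Mark C: refs=null A F, marked=B C F I
Mark E: refs=B F null, marked=B C E F I
Mark A: refs=null I, marked=A B C E F I
Unmarked (collected): D G H

Answer: D G H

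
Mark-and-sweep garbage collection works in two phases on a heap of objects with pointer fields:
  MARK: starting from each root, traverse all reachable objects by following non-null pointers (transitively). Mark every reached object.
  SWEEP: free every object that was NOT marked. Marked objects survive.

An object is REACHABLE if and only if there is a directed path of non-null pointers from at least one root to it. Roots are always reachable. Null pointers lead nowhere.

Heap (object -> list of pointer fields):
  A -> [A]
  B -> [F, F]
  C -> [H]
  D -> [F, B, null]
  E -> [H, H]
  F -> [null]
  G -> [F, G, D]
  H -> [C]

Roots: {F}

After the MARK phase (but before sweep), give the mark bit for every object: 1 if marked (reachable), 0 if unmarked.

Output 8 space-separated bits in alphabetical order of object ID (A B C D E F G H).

Roots: F
Mark F: refs=null, marked=F
Unmarked (collected): A B C D E G H

Answer: 0 0 0 0 0 1 0 0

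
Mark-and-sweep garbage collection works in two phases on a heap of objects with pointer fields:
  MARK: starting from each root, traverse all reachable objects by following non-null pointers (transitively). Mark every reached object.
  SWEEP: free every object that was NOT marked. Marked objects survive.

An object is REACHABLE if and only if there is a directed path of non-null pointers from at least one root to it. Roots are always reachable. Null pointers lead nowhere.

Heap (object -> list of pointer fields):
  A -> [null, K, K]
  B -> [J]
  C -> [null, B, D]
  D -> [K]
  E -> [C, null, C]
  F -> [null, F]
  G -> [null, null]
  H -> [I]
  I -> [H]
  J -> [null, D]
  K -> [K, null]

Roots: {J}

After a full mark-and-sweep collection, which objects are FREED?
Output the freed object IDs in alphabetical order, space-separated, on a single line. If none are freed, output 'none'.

Answer: A B C E F G H I

Derivation:
Roots: J
Mark J: refs=null D, marked=J
Mark D: refs=K, marked=D J
Mark K: refs=K null, marked=D J K
Unmarked (collected): A B C E F G H I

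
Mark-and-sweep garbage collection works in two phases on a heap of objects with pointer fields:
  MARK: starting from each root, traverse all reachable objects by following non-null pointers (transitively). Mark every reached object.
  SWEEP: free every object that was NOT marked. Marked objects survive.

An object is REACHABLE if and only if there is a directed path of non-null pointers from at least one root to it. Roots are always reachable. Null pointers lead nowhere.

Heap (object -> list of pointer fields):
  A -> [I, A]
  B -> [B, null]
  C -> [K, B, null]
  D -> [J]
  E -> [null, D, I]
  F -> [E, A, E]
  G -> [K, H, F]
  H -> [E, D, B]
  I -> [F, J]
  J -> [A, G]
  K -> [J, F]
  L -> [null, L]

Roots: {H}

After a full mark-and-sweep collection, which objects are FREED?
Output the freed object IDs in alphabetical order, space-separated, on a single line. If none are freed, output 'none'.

Answer: C L

Derivation:
Roots: H
Mark H: refs=E D B, marked=H
Mark E: refs=null D I, marked=E H
Mark D: refs=J, marked=D E H
Mark B: refs=B null, marked=B D E H
Mark I: refs=F J, marked=B D E H I
Mark J: refs=A G, marked=B D E H I J
Mark F: refs=E A E, marked=B D E F H I J
Mark A: refs=I A, marked=A B D E F H I J
Mark G: refs=K H F, marked=A B D E F G H I J
Mark K: refs=J F, marked=A B D E F G H I J K
Unmarked (collected): C L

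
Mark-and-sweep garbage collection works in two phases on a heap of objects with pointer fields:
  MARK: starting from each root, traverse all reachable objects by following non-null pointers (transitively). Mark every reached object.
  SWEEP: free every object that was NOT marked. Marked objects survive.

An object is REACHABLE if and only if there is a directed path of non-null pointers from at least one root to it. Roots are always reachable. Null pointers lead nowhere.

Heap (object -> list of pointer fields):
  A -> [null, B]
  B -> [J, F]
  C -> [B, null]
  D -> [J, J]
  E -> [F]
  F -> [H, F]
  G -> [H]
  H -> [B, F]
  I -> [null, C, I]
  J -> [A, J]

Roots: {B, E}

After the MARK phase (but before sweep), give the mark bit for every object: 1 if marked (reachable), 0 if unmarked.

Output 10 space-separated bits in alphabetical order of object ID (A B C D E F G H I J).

Answer: 1 1 0 0 1 1 0 1 0 1

Derivation:
Roots: B E
Mark B: refs=J F, marked=B
Mark E: refs=F, marked=B E
Mark J: refs=A J, marked=B E J
Mark F: refs=H F, marked=B E F J
Mark A: refs=null B, marked=A B E F J
Mark H: refs=B F, marked=A B E F H J
Unmarked (collected): C D G I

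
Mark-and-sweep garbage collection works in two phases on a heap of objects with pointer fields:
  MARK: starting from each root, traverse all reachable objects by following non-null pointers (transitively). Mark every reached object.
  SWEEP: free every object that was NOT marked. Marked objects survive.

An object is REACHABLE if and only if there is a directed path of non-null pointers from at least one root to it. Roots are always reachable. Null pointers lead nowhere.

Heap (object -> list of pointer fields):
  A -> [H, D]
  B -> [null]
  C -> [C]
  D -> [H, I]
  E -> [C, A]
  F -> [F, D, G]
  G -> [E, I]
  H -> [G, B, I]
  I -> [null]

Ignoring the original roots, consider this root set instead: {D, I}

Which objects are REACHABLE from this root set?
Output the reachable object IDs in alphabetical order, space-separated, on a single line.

Answer: A B C D E G H I

Derivation:
Roots: D I
Mark D: refs=H I, marked=D
Mark I: refs=null, marked=D I
Mark H: refs=G B I, marked=D H I
Mark G: refs=E I, marked=D G H I
Mark B: refs=null, marked=B D G H I
Mark E: refs=C A, marked=B D E G H I
Mark C: refs=C, marked=B C D E G H I
Mark A: refs=H D, marked=A B C D E G H I
Unmarked (collected): F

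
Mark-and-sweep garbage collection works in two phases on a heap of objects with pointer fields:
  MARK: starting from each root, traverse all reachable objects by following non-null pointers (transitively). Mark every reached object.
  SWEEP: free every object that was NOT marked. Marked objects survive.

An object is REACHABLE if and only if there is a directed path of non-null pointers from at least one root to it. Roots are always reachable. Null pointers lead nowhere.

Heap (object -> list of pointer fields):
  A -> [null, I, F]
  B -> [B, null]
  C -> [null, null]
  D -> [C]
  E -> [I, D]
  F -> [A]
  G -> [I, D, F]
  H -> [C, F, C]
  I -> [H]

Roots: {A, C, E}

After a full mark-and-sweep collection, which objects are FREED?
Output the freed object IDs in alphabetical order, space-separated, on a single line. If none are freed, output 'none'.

Answer: B G

Derivation:
Roots: A C E
Mark A: refs=null I F, marked=A
Mark C: refs=null null, marked=A C
Mark E: refs=I D, marked=A C E
Mark I: refs=H, marked=A C E I
Mark F: refs=A, marked=A C E F I
Mark D: refs=C, marked=A C D E F I
Mark H: refs=C F C, marked=A C D E F H I
Unmarked (collected): B G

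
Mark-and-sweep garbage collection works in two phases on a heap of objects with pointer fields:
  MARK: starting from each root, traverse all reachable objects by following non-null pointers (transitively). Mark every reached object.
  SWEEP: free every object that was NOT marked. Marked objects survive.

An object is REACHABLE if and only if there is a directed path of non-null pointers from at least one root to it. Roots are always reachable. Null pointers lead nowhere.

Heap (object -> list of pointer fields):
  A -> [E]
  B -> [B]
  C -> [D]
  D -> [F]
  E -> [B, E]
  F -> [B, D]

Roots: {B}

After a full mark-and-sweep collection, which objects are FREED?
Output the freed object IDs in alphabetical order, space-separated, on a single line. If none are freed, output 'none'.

Roots: B
Mark B: refs=B, marked=B
Unmarked (collected): A C D E F

Answer: A C D E F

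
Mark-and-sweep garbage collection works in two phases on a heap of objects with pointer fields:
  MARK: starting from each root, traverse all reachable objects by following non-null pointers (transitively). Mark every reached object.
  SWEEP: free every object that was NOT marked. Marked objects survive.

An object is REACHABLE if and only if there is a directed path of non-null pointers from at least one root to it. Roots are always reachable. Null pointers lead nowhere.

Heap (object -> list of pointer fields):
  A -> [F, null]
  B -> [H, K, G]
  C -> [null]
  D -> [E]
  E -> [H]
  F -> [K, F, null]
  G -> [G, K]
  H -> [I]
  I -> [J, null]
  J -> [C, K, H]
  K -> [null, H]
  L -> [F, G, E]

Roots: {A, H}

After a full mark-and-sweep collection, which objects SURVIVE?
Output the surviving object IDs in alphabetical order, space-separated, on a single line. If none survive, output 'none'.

Answer: A C F H I J K

Derivation:
Roots: A H
Mark A: refs=F null, marked=A
Mark H: refs=I, marked=A H
Mark F: refs=K F null, marked=A F H
Mark I: refs=J null, marked=A F H I
Mark K: refs=null H, marked=A F H I K
Mark J: refs=C K H, marked=A F H I J K
Mark C: refs=null, marked=A C F H I J K
Unmarked (collected): B D E G L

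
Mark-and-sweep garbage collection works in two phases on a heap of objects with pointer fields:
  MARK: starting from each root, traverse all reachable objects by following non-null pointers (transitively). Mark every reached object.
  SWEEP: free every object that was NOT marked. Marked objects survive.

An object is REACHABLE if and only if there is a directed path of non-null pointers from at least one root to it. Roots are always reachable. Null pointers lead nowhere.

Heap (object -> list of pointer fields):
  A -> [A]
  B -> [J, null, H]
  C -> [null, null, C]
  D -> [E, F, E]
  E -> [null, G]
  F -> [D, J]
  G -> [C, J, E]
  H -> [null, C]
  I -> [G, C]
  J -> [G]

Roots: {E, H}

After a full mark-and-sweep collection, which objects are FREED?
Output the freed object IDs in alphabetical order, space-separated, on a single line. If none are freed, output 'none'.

Roots: E H
Mark E: refs=null G, marked=E
Mark H: refs=null C, marked=E H
Mark G: refs=C J E, marked=E G H
Mark C: refs=null null C, marked=C E G H
Mark J: refs=G, marked=C E G H J
Unmarked (collected): A B D F I

Answer: A B D F I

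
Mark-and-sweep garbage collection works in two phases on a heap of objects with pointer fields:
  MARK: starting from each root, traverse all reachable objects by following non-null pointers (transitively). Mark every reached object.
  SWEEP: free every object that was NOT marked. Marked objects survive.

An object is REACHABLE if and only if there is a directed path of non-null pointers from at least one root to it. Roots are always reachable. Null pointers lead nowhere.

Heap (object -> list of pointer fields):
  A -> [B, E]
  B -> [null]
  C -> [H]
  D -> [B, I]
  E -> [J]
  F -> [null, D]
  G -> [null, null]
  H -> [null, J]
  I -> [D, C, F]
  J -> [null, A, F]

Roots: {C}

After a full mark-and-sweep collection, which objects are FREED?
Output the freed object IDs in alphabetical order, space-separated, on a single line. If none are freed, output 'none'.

Roots: C
Mark C: refs=H, marked=C
Mark H: refs=null J, marked=C H
Mark J: refs=null A F, marked=C H J
Mark A: refs=B E, marked=A C H J
Mark F: refs=null D, marked=A C F H J
Mark B: refs=null, marked=A B C F H J
Mark E: refs=J, marked=A B C E F H J
Mark D: refs=B I, marked=A B C D E F H J
Mark I: refs=D C F, marked=A B C D E F H I J
Unmarked (collected): G

Answer: G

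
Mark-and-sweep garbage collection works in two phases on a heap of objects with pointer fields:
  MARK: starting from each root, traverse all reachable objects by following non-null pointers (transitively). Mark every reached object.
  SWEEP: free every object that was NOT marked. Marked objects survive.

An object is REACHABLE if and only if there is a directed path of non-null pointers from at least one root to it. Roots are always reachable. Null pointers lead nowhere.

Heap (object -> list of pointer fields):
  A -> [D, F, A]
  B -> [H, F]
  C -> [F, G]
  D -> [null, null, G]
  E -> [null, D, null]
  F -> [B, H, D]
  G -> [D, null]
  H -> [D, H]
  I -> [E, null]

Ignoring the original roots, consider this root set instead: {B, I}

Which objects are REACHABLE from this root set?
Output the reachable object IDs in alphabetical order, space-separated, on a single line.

Roots: B I
Mark B: refs=H F, marked=B
Mark I: refs=E null, marked=B I
Mark H: refs=D H, marked=B H I
Mark F: refs=B H D, marked=B F H I
Mark E: refs=null D null, marked=B E F H I
Mark D: refs=null null G, marked=B D E F H I
Mark G: refs=D null, marked=B D E F G H I
Unmarked (collected): A C

Answer: B D E F G H I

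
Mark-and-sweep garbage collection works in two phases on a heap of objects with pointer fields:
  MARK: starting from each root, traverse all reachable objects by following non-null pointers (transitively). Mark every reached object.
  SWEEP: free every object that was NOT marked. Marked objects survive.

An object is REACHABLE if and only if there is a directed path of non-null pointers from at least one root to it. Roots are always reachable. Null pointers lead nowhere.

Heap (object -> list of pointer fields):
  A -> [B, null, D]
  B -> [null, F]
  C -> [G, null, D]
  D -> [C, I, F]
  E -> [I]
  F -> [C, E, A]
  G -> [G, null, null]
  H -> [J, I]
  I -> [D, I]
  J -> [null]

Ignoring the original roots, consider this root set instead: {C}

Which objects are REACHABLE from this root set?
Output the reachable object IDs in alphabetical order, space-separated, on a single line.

Roots: C
Mark C: refs=G null D, marked=C
Mark G: refs=G null null, marked=C G
Mark D: refs=C I F, marked=C D G
Mark I: refs=D I, marked=C D G I
Mark F: refs=C E A, marked=C D F G I
Mark E: refs=I, marked=C D E F G I
Mark A: refs=B null D, marked=A C D E F G I
Mark B: refs=null F, marked=A B C D E F G I
Unmarked (collected): H J

Answer: A B C D E F G I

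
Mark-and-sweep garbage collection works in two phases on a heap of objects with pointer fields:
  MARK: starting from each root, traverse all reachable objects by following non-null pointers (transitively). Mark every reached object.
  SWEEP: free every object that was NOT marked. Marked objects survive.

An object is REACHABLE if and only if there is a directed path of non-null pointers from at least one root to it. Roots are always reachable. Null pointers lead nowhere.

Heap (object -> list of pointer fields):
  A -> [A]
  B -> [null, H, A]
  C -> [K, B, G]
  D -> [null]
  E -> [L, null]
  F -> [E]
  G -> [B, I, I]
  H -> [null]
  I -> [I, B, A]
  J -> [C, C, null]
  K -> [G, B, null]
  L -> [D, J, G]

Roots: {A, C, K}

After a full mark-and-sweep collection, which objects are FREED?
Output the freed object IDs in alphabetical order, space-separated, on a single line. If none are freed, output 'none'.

Roots: A C K
Mark A: refs=A, marked=A
Mark C: refs=K B G, marked=A C
Mark K: refs=G B null, marked=A C K
Mark B: refs=null H A, marked=A B C K
Mark G: refs=B I I, marked=A B C G K
Mark H: refs=null, marked=A B C G H K
Mark I: refs=I B A, marked=A B C G H I K
Unmarked (collected): D E F J L

Answer: D E F J L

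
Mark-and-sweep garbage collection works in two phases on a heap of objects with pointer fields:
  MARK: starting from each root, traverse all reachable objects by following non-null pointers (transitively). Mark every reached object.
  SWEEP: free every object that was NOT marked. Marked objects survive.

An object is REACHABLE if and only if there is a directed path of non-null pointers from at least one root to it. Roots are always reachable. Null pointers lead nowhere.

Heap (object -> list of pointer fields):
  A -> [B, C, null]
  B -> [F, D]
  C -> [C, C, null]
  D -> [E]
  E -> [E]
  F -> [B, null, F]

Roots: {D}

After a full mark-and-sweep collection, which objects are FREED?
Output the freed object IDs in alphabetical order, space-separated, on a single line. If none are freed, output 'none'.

Answer: A B C F

Derivation:
Roots: D
Mark D: refs=E, marked=D
Mark E: refs=E, marked=D E
Unmarked (collected): A B C F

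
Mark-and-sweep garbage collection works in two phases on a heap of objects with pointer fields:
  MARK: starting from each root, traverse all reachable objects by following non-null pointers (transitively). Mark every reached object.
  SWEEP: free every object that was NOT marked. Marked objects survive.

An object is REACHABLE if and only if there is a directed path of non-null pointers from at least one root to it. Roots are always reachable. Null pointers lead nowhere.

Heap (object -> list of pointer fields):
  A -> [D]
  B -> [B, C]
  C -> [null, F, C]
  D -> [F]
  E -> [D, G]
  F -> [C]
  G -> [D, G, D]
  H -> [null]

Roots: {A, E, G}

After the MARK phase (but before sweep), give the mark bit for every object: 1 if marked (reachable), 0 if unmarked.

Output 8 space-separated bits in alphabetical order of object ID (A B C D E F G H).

Roots: A E G
Mark A: refs=D, marked=A
Mark E: refs=D G, marked=A E
Mark G: refs=D G D, marked=A E G
Mark D: refs=F, marked=A D E G
Mark F: refs=C, marked=A D E F G
Mark C: refs=null F C, marked=A C D E F G
Unmarked (collected): B H

Answer: 1 0 1 1 1 1 1 0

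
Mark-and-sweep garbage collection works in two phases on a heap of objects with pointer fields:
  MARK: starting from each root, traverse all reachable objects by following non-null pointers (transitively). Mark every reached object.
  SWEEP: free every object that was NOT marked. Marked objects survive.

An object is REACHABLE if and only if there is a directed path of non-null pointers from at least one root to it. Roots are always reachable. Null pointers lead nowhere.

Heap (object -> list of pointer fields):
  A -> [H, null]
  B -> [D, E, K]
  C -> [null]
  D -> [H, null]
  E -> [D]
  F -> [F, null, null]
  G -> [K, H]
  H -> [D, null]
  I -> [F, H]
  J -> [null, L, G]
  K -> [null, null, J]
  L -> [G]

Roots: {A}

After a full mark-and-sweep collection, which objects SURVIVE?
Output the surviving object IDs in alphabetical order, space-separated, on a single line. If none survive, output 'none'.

Roots: A
Mark A: refs=H null, marked=A
Mark H: refs=D null, marked=A H
Mark D: refs=H null, marked=A D H
Unmarked (collected): B C E F G I J K L

Answer: A D H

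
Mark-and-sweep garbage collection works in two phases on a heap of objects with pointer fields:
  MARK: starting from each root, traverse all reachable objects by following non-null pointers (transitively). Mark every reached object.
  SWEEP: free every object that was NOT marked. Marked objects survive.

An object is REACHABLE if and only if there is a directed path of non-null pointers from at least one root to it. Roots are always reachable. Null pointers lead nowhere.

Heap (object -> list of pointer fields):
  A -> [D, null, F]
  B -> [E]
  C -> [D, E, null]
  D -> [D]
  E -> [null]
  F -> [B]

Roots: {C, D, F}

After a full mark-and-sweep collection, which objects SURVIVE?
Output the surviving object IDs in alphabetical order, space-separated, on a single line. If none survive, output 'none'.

Roots: C D F
Mark C: refs=D E null, marked=C
Mark D: refs=D, marked=C D
Mark F: refs=B, marked=C D F
Mark E: refs=null, marked=C D E F
Mark B: refs=E, marked=B C D E F
Unmarked (collected): A

Answer: B C D E F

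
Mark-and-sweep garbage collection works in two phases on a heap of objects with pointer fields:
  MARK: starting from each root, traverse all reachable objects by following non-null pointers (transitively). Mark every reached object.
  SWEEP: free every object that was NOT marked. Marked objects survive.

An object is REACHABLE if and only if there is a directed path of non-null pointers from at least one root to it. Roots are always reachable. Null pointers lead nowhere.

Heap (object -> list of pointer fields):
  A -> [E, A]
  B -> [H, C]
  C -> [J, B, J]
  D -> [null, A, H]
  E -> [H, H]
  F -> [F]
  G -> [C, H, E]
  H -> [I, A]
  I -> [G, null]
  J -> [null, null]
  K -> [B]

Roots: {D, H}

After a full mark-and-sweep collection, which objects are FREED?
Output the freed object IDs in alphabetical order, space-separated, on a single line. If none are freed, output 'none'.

Answer: F K

Derivation:
Roots: D H
Mark D: refs=null A H, marked=D
Mark H: refs=I A, marked=D H
Mark A: refs=E A, marked=A D H
Mark I: refs=G null, marked=A D H I
Mark E: refs=H H, marked=A D E H I
Mark G: refs=C H E, marked=A D E G H I
Mark C: refs=J B J, marked=A C D E G H I
Mark J: refs=null null, marked=A C D E G H I J
Mark B: refs=H C, marked=A B C D E G H I J
Unmarked (collected): F K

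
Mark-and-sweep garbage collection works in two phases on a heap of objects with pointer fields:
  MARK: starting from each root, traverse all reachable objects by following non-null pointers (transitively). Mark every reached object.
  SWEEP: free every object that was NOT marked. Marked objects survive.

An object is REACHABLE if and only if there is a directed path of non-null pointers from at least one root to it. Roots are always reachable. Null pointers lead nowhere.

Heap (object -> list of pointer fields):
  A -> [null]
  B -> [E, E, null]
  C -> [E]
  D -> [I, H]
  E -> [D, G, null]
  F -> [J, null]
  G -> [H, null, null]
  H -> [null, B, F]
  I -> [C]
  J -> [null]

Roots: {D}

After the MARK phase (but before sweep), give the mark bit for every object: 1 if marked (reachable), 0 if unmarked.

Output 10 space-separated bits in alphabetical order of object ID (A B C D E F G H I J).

Answer: 0 1 1 1 1 1 1 1 1 1

Derivation:
Roots: D
Mark D: refs=I H, marked=D
Mark I: refs=C, marked=D I
Mark H: refs=null B F, marked=D H I
Mark C: refs=E, marked=C D H I
Mark B: refs=E E null, marked=B C D H I
Mark F: refs=J null, marked=B C D F H I
Mark E: refs=D G null, marked=B C D E F H I
Mark J: refs=null, marked=B C D E F H I J
Mark G: refs=H null null, marked=B C D E F G H I J
Unmarked (collected): A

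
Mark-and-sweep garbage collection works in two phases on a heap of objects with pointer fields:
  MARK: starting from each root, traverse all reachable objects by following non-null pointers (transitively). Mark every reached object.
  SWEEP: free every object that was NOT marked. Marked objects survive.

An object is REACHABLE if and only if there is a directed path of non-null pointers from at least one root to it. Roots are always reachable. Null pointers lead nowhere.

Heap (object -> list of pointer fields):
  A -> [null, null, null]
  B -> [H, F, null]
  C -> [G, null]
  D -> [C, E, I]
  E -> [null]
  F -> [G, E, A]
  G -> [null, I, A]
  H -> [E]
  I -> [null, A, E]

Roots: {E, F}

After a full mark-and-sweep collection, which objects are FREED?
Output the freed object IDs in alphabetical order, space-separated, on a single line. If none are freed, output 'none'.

Roots: E F
Mark E: refs=null, marked=E
Mark F: refs=G E A, marked=E F
Mark G: refs=null I A, marked=E F G
Mark A: refs=null null null, marked=A E F G
Mark I: refs=null A E, marked=A E F G I
Unmarked (collected): B C D H

Answer: B C D H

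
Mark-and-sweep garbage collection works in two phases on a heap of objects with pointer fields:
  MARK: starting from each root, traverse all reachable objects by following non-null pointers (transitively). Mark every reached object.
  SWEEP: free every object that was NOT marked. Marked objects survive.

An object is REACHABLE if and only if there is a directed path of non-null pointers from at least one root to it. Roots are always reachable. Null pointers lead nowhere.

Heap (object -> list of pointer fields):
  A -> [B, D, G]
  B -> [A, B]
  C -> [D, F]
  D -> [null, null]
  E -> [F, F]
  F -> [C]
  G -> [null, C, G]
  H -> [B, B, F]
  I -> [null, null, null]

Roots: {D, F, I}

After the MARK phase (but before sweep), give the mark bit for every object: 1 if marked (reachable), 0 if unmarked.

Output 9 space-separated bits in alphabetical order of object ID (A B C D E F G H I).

Answer: 0 0 1 1 0 1 0 0 1

Derivation:
Roots: D F I
Mark D: refs=null null, marked=D
Mark F: refs=C, marked=D F
Mark I: refs=null null null, marked=D F I
Mark C: refs=D F, marked=C D F I
Unmarked (collected): A B E G H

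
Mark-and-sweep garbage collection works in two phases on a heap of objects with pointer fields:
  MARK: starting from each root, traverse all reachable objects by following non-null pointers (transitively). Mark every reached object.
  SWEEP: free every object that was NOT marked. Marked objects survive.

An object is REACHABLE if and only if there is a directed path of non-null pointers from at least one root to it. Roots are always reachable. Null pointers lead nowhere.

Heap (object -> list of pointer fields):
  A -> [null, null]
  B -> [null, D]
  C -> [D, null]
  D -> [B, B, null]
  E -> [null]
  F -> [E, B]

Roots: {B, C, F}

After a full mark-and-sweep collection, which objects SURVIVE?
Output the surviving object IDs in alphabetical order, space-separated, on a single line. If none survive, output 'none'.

Answer: B C D E F

Derivation:
Roots: B C F
Mark B: refs=null D, marked=B
Mark C: refs=D null, marked=B C
Mark F: refs=E B, marked=B C F
Mark D: refs=B B null, marked=B C D F
Mark E: refs=null, marked=B C D E F
Unmarked (collected): A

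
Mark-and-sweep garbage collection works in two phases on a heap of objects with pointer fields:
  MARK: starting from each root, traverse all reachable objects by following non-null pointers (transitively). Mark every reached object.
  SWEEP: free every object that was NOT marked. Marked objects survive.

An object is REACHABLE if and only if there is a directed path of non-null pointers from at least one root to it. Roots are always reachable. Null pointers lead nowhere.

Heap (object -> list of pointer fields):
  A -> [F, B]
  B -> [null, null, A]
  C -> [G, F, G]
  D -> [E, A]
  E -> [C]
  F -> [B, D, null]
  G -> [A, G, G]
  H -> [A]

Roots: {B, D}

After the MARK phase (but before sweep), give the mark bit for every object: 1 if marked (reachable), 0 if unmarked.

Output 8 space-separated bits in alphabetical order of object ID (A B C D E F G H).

Roots: B D
Mark B: refs=null null A, marked=B
Mark D: refs=E A, marked=B D
Mark A: refs=F B, marked=A B D
Mark E: refs=C, marked=A B D E
Mark F: refs=B D null, marked=A B D E F
Mark C: refs=G F G, marked=A B C D E F
Mark G: refs=A G G, marked=A B C D E F G
Unmarked (collected): H

Answer: 1 1 1 1 1 1 1 0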